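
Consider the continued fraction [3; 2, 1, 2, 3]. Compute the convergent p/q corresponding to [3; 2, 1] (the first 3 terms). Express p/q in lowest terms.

10/3

a_0 = 3: 3/1
a_1 = 2: 7/2
a_2 = 1: 10/3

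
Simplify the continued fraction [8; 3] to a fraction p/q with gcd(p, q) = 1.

Work from the innermost term outward:
Start with 3.
8 + 1/(3/1) = 8 + 1/3 = 25/3

25/3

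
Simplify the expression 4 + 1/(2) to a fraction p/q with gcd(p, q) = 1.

a_0 = 4: 4/1
a_1 = 2: 9/2

9/2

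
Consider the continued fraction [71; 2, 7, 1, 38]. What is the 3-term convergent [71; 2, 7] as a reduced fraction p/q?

1072/15

a_0 = 71: 71/1
a_1 = 2: 143/2
a_2 = 7: 1072/15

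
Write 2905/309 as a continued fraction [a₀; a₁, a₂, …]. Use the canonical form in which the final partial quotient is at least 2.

2905 ÷ 309 → quotient 9, remainder 124
309 ÷ 124 → quotient 2, remainder 61
124 ÷ 61 → quotient 2, remainder 2
61 ÷ 2 → quotient 30, remainder 1
2 ÷ 1 → quotient 2, remainder 0

[9; 2, 2, 30, 2]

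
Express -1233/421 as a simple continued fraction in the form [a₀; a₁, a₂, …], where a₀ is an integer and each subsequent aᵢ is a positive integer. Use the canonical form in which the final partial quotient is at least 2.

[-3; 14, 30]

-1233 ÷ 421 → quotient -3, remainder 30
421 ÷ 30 → quotient 14, remainder 1
30 ÷ 1 → quotient 30, remainder 0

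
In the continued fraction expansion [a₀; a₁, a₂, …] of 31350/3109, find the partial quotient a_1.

11

31350 = 10·3109 + 260, so a_0 = 10
3109 = 11·260 + 249, so a_1 = 11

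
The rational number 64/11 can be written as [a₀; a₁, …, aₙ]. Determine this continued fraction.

[5; 1, 4, 2]

64 = 5·11 + 9, so a_0 = 5
11 = 1·9 + 2, so a_1 = 1
9 = 4·2 + 1, so a_2 = 4
2 = 2·1 + 0, so a_3 = 2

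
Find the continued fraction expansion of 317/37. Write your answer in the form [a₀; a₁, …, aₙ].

⌊317/37⌋ = 8, remainder 21
⌊37/21⌋ = 1, remainder 16
⌊21/16⌋ = 1, remainder 5
⌊16/5⌋ = 3, remainder 1
⌊5/1⌋ = 5, remainder 0

[8; 1, 1, 3, 5]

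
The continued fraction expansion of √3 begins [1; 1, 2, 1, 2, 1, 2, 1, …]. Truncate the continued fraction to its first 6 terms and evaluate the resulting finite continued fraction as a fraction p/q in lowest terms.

Compute successive convergents:
a_0 = 1: 1/1
a_1 = 1: 2/1
a_2 = 2: 5/3
a_3 = 1: 7/4
a_4 = 2: 19/11
a_5 = 1: 26/15

26/15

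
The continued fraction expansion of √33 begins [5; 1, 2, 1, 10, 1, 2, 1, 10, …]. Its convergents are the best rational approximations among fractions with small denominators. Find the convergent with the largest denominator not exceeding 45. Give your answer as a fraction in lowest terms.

List convergents until the denominator exceeds the bound:
a_0 = 5: 5/1  (≤ bound)
a_1 = 1: 6/1  (≤ bound)
a_2 = 2: 17/3  (≤ bound)
a_3 = 1: 23/4  (≤ bound)
a_4 = 10: 247/43  (≤ bound)
a_5 = 1: 270/47  (> 45, stop)

247/43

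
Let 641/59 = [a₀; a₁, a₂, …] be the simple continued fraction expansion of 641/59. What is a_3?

2

Run the Euclidean algorithm, recording each quotient:
641 = 10·59 + 51, so a_0 = 10
59 = 1·51 + 8, so a_1 = 1
51 = 6·8 + 3, so a_2 = 6
8 = 2·3 + 2, so a_3 = 2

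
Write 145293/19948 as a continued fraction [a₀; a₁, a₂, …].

Apply division with remainder until the remainder is 0:
145293 ÷ 19948 → quotient 7, remainder 5657
19948 ÷ 5657 → quotient 3, remainder 2977
5657 ÷ 2977 → quotient 1, remainder 2680
2977 ÷ 2680 → quotient 1, remainder 297
2680 ÷ 297 → quotient 9, remainder 7
297 ÷ 7 → quotient 42, remainder 3
7 ÷ 3 → quotient 2, remainder 1
3 ÷ 1 → quotient 3, remainder 0

[7; 3, 1, 1, 9, 42, 2, 3]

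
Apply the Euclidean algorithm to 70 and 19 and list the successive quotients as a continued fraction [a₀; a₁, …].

70 ÷ 19 → quotient 3, remainder 13
19 ÷ 13 → quotient 1, remainder 6
13 ÷ 6 → quotient 2, remainder 1
6 ÷ 1 → quotient 6, remainder 0

[3; 1, 2, 6]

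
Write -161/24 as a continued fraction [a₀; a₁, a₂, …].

-161 = -7·24 + 7, so a_0 = -7
24 = 3·7 + 3, so a_1 = 3
7 = 2·3 + 1, so a_2 = 2
3 = 3·1 + 0, so a_3 = 3

[-7; 3, 2, 3]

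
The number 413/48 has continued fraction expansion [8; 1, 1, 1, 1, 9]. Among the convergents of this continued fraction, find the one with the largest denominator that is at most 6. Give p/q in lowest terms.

a_0 = 8: 8/1  (≤ bound)
a_1 = 1: 9/1  (≤ bound)
a_2 = 1: 17/2  (≤ bound)
a_3 = 1: 26/3  (≤ bound)
a_4 = 1: 43/5  (≤ bound)
a_5 = 9: 413/48  (> 6, stop)

43/5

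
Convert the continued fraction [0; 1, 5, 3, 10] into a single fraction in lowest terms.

165/196

Collapse the nested fraction from the inside out:
Start with 10.
3 + 1/(10/1) = 3 + 1/10 = 31/10
5 + 1/(31/10) = 5 + 10/31 = 165/31
1 + 1/(165/31) = 1 + 31/165 = 196/165
0 + 1/(196/165) = 0 + 165/196 = 165/196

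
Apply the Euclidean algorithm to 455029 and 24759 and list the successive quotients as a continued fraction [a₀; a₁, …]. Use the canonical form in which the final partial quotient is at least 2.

455029 = 18·24759 + 9367, so a_0 = 18
24759 = 2·9367 + 6025, so a_1 = 2
9367 = 1·6025 + 3342, so a_2 = 1
6025 = 1·3342 + 2683, so a_3 = 1
3342 = 1·2683 + 659, so a_4 = 1
2683 = 4·659 + 47, so a_5 = 4
659 = 14·47 + 1, so a_6 = 14
47 = 47·1 + 0, so a_7 = 47

[18; 2, 1, 1, 1, 4, 14, 47]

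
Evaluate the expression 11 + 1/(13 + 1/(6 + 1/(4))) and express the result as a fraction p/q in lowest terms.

3644/329

Compute successive convergents:
a_0 = 11: 11/1
a_1 = 13: 144/13
a_2 = 6: 875/79
a_3 = 4: 3644/329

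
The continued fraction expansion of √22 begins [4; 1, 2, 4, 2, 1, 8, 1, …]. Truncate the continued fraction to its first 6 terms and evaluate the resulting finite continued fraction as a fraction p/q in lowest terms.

197/42

Collapse the nested fraction from the inside out:
Start with 1.
2 + 1/(1/1) = 2 + 1/1 = 3/1
4 + 1/(3/1) = 4 + 1/3 = 13/3
2 + 1/(13/3) = 2 + 3/13 = 29/13
1 + 1/(29/13) = 1 + 13/29 = 42/29
4 + 1/(42/29) = 4 + 29/42 = 197/42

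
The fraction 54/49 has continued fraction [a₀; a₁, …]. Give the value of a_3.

54 ÷ 49 → quotient 1, remainder 5
49 ÷ 5 → quotient 9, remainder 4
5 ÷ 4 → quotient 1, remainder 1
4 ÷ 1 → quotient 4, remainder 0

4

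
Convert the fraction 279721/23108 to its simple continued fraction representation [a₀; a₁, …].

Apply division with remainder until the remainder is 0:
⌊279721/23108⌋ = 12, remainder 2425
⌊23108/2425⌋ = 9, remainder 1283
⌊2425/1283⌋ = 1, remainder 1142
⌊1283/1142⌋ = 1, remainder 141
⌊1142/141⌋ = 8, remainder 14
⌊141/14⌋ = 10, remainder 1
⌊14/1⌋ = 14, remainder 0

[12; 9, 1, 1, 8, 10, 14]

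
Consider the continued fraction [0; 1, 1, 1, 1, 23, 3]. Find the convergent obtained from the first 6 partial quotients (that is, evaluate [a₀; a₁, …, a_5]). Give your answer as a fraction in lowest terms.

Start with 23.
1 + 1/(23/1) = 1 + 1/23 = 24/23
1 + 1/(24/23) = 1 + 23/24 = 47/24
1 + 1/(47/24) = 1 + 24/47 = 71/47
1 + 1/(71/47) = 1 + 47/71 = 118/71
0 + 1/(118/71) = 0 + 71/118 = 71/118

71/118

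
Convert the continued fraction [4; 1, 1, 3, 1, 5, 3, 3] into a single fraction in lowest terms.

2493/547

Work from the innermost term outward:
Start with 3.
3 + 1/(3/1) = 3 + 1/3 = 10/3
5 + 1/(10/3) = 5 + 3/10 = 53/10
1 + 1/(53/10) = 1 + 10/53 = 63/53
3 + 1/(63/53) = 3 + 53/63 = 242/63
1 + 1/(242/63) = 1 + 63/242 = 305/242
1 + 1/(305/242) = 1 + 242/305 = 547/305
4 + 1/(547/305) = 4 + 305/547 = 2493/547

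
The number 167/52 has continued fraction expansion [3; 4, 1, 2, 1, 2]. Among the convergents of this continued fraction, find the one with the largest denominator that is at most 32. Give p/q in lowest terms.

61/19

a_0 = 3: 3/1  (≤ bound)
a_1 = 4: 13/4  (≤ bound)
a_2 = 1: 16/5  (≤ bound)
a_3 = 2: 45/14  (≤ bound)
a_4 = 1: 61/19  (≤ bound)
a_5 = 2: 167/52  (> 32, stop)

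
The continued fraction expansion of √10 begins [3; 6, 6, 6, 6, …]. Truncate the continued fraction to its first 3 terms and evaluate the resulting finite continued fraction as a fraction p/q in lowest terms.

a_0 = 3: 3/1
a_1 = 6: 19/6
a_2 = 6: 117/37

117/37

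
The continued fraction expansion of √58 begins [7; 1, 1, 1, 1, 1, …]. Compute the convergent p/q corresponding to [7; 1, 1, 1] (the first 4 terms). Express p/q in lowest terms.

Collapse the nested fraction from the inside out:
Start with 1.
1 + 1/(1/1) = 1 + 1/1 = 2/1
1 + 1/(2/1) = 1 + 1/2 = 3/2
7 + 1/(3/2) = 7 + 2/3 = 23/3

23/3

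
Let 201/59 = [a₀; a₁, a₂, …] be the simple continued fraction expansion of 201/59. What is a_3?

5

Apply division with remainder until the remainder is 0:
⌊201/59⌋ = 3, remainder 24
⌊59/24⌋ = 2, remainder 11
⌊24/11⌋ = 2, remainder 2
⌊11/2⌋ = 5, remainder 1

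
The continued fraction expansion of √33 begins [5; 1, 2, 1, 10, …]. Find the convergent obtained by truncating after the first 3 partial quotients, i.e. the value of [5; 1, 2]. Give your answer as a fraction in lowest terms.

17/3

a_0 = 5: 5/1
a_1 = 1: 6/1
a_2 = 2: 17/3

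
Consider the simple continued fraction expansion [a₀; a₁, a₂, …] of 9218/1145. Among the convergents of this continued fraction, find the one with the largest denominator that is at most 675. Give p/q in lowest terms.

4291/533

List convergents until the denominator exceeds the bound:
a_0 = 8: 8/1  (≤ bound)
a_1 = 19: 153/19  (≤ bound)
a_2 = 1: 161/20  (≤ bound)
a_3 = 2: 475/59  (≤ bound)
a_4 = 1: 636/79  (≤ bound)
a_5 = 6: 4291/533  (≤ bound)
a_6 = 2: 9218/1145  (> 675, stop)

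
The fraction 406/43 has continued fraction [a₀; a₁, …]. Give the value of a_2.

3

Repeatedly divide and take the remainder:
406 ÷ 43 → quotient 9, remainder 19
43 ÷ 19 → quotient 2, remainder 5
19 ÷ 5 → quotient 3, remainder 4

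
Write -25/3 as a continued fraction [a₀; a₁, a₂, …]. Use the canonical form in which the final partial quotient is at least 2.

[-9; 1, 2]

⌊-25/3⌋ = -9, remainder 2
⌊3/2⌋ = 1, remainder 1
⌊2/1⌋ = 2, remainder 0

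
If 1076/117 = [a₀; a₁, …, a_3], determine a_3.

⌊1076/117⌋ = 9, remainder 23
⌊117/23⌋ = 5, remainder 2
⌊23/2⌋ = 11, remainder 1
⌊2/1⌋ = 2, remainder 0

2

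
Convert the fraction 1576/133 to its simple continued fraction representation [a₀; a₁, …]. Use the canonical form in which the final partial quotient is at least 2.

Repeatedly divide and take the remainder:
1576 ÷ 133 → quotient 11, remainder 113
133 ÷ 113 → quotient 1, remainder 20
113 ÷ 20 → quotient 5, remainder 13
20 ÷ 13 → quotient 1, remainder 7
13 ÷ 7 → quotient 1, remainder 6
7 ÷ 6 → quotient 1, remainder 1
6 ÷ 1 → quotient 6, remainder 0

[11; 1, 5, 1, 1, 1, 6]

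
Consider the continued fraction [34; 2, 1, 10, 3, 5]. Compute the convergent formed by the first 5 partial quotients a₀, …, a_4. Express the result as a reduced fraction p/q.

3400/99

Starting at the tail and folding back:
Start with 3.
10 + 1/(3/1) = 10 + 1/3 = 31/3
1 + 1/(31/3) = 1 + 3/31 = 34/31
2 + 1/(34/31) = 2 + 31/34 = 99/34
34 + 1/(99/34) = 34 + 34/99 = 3400/99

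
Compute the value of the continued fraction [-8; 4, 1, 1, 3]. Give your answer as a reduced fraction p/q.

-249/32

Compute successive convergents:
a_0 = -8: -8/1
a_1 = 4: -31/4
a_2 = 1: -39/5
a_3 = 1: -70/9
a_4 = 3: -249/32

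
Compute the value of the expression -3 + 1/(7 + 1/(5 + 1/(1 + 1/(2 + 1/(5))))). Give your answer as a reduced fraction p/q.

Collapse the nested fraction from the inside out:
Start with 5.
2 + 1/(5/1) = 2 + 1/5 = 11/5
1 + 1/(11/5) = 1 + 5/11 = 16/11
5 + 1/(16/11) = 5 + 11/16 = 91/16
7 + 1/(91/16) = 7 + 16/91 = 653/91
-3 + 1/(653/91) = -3 + 91/653 = -1868/653

-1868/653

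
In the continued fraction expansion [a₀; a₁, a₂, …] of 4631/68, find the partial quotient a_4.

Apply division with remainder until the remainder is 0:
4631 ÷ 68 → quotient 68, remainder 7
68 ÷ 7 → quotient 9, remainder 5
7 ÷ 5 → quotient 1, remainder 2
5 ÷ 2 → quotient 2, remainder 1
2 ÷ 1 → quotient 2, remainder 0

2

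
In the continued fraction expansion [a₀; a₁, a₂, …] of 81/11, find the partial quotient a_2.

1

⌊81/11⌋ = 7, remainder 4
⌊11/4⌋ = 2, remainder 3
⌊4/3⌋ = 1, remainder 1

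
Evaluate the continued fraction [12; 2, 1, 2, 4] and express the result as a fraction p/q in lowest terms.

Build up convergents one term at a time:
a_0 = 12: 12/1
a_1 = 2: 25/2
a_2 = 1: 37/3
a_3 = 2: 99/8
a_4 = 4: 433/35

433/35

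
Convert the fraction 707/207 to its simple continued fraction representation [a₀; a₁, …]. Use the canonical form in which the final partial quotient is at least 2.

[3; 2, 2, 2, 5, 3]

Apply division with remainder until the remainder is 0:
⌊707/207⌋ = 3, remainder 86
⌊207/86⌋ = 2, remainder 35
⌊86/35⌋ = 2, remainder 16
⌊35/16⌋ = 2, remainder 3
⌊16/3⌋ = 5, remainder 1
⌊3/1⌋ = 3, remainder 0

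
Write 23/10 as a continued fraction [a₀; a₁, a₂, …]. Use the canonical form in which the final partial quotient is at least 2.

[2; 3, 3]

Repeatedly divide and take the remainder:
23 ÷ 10 → quotient 2, remainder 3
10 ÷ 3 → quotient 3, remainder 1
3 ÷ 1 → quotient 3, remainder 0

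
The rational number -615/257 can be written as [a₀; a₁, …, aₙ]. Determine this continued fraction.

-615 = -3·257 + 156, so a_0 = -3
257 = 1·156 + 101, so a_1 = 1
156 = 1·101 + 55, so a_2 = 1
101 = 1·55 + 46, so a_3 = 1
55 = 1·46 + 9, so a_4 = 1
46 = 5·9 + 1, so a_5 = 5
9 = 9·1 + 0, so a_6 = 9

[-3; 1, 1, 1, 1, 5, 9]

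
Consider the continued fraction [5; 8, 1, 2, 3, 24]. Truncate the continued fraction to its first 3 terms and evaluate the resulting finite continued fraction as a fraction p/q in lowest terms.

46/9

Start with 1.
8 + 1/(1/1) = 8 + 1/1 = 9/1
5 + 1/(9/1) = 5 + 1/9 = 46/9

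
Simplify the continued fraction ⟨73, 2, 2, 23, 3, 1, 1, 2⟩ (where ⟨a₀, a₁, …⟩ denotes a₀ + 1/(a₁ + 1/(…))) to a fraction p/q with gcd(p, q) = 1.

156419/2131

Build up convergents one term at a time:
a_0 = 73: 73/1
a_1 = 2: 147/2
a_2 = 2: 367/5
a_3 = 23: 8588/117
a_4 = 3: 26131/356
a_5 = 1: 34719/473
a_6 = 1: 60850/829
a_7 = 2: 156419/2131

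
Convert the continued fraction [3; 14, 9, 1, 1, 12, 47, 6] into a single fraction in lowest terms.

2922385/951639

a_0 = 3: 3/1
a_1 = 14: 43/14
a_2 = 9: 390/127
a_3 = 1: 433/141
a_4 = 1: 823/268
a_5 = 12: 10309/3357
a_6 = 47: 485346/158047
a_7 = 6: 2922385/951639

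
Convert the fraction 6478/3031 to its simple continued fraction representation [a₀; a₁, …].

[2; 7, 3, 2, 59]

Apply division with remainder until the remainder is 0:
6478 ÷ 3031 → quotient 2, remainder 416
3031 ÷ 416 → quotient 7, remainder 119
416 ÷ 119 → quotient 3, remainder 59
119 ÷ 59 → quotient 2, remainder 1
59 ÷ 1 → quotient 59, remainder 0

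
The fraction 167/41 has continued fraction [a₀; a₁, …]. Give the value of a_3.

Repeatedly divide and take the remainder:
⌊167/41⌋ = 4, remainder 3
⌊41/3⌋ = 13, remainder 2
⌊3/2⌋ = 1, remainder 1
⌊2/1⌋ = 2, remainder 0

2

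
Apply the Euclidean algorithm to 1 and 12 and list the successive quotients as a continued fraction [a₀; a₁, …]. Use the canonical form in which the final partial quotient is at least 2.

[0; 12]

⌊1/12⌋ = 0, remainder 1
⌊12/1⌋ = 12, remainder 0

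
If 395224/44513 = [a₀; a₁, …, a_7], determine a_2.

7

⌊395224/44513⌋ = 8, remainder 39120
⌊44513/39120⌋ = 1, remainder 5393
⌊39120/5393⌋ = 7, remainder 1369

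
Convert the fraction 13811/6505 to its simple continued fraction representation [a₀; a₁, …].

[2; 8, 8, 3, 1, 7, 3]

Run the Euclidean algorithm, recording each quotient:
⌊13811/6505⌋ = 2, remainder 801
⌊6505/801⌋ = 8, remainder 97
⌊801/97⌋ = 8, remainder 25
⌊97/25⌋ = 3, remainder 22
⌊25/22⌋ = 1, remainder 3
⌊22/3⌋ = 7, remainder 1
⌊3/1⌋ = 3, remainder 0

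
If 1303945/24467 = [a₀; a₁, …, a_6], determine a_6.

18

1303945 ÷ 24467 → quotient 53, remainder 7194
24467 ÷ 7194 → quotient 3, remainder 2885
7194 ÷ 2885 → quotient 2, remainder 1424
2885 ÷ 1424 → quotient 2, remainder 37
1424 ÷ 37 → quotient 38, remainder 18
37 ÷ 18 → quotient 2, remainder 1
18 ÷ 1 → quotient 18, remainder 0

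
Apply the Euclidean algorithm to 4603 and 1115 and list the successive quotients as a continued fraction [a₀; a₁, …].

[4; 7, 1, 3, 1, 13, 2]

Repeatedly divide and take the remainder:
4603 ÷ 1115 → quotient 4, remainder 143
1115 ÷ 143 → quotient 7, remainder 114
143 ÷ 114 → quotient 1, remainder 29
114 ÷ 29 → quotient 3, remainder 27
29 ÷ 27 → quotient 1, remainder 2
27 ÷ 2 → quotient 13, remainder 1
2 ÷ 1 → quotient 2, remainder 0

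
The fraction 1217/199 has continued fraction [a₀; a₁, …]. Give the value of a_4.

Run the Euclidean algorithm, recording each quotient:
⌊1217/199⌋ = 6, remainder 23
⌊199/23⌋ = 8, remainder 15
⌊23/15⌋ = 1, remainder 8
⌊15/8⌋ = 1, remainder 7
⌊8/7⌋ = 1, remainder 1

1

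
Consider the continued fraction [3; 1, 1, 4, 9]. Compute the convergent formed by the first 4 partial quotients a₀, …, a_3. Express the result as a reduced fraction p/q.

Start with 4.
1 + 1/(4/1) = 1 + 1/4 = 5/4
1 + 1/(5/4) = 1 + 4/5 = 9/5
3 + 1/(9/5) = 3 + 5/9 = 32/9

32/9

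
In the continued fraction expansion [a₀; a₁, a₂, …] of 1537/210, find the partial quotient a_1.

⌊1537/210⌋ = 7, remainder 67
⌊210/67⌋ = 3, remainder 9

3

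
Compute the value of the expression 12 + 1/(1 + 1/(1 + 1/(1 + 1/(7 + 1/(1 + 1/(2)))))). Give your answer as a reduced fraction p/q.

a_0 = 12: 12/1
a_1 = 1: 13/1
a_2 = 1: 25/2
a_3 = 1: 38/3
a_4 = 7: 291/23
a_5 = 1: 329/26
a_6 = 2: 949/75

949/75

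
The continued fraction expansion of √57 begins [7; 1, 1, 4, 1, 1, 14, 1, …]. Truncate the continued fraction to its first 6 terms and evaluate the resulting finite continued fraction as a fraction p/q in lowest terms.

Starting at the tail and folding back:
Start with 1.
1 + 1/(1/1) = 1 + 1/1 = 2/1
4 + 1/(2/1) = 4 + 1/2 = 9/2
1 + 1/(9/2) = 1 + 2/9 = 11/9
1 + 1/(11/9) = 1 + 9/11 = 20/11
7 + 1/(20/11) = 7 + 11/20 = 151/20

151/20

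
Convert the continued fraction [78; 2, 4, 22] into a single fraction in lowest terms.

15689/200

Build up convergents one term at a time:
a_0 = 78: 78/1
a_1 = 2: 157/2
a_2 = 4: 706/9
a_3 = 22: 15689/200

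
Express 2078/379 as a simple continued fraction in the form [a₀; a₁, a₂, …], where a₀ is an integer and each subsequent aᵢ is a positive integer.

Repeatedly divide and take the remainder:
⌊2078/379⌋ = 5, remainder 183
⌊379/183⌋ = 2, remainder 13
⌊183/13⌋ = 14, remainder 1
⌊13/1⌋ = 13, remainder 0

[5; 2, 14, 13]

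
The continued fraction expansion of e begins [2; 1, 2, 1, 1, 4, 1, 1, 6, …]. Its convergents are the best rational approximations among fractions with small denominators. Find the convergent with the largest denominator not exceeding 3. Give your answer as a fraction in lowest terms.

a_0 = 2: 2/1  (≤ bound)
a_1 = 1: 3/1  (≤ bound)
a_2 = 2: 8/3  (≤ bound)
a_3 = 1: 11/4  (> 3, stop)

8/3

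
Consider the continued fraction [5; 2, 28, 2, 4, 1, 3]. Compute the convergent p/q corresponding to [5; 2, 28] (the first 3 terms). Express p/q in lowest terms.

Starting at the tail and folding back:
Start with 28.
2 + 1/(28/1) = 2 + 1/28 = 57/28
5 + 1/(57/28) = 5 + 28/57 = 313/57

313/57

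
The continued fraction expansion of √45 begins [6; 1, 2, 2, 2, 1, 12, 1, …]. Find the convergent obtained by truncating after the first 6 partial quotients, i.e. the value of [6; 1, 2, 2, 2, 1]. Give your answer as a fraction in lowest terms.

Start with 1.
2 + 1/(1/1) = 2 + 1/1 = 3/1
2 + 1/(3/1) = 2 + 1/3 = 7/3
2 + 1/(7/3) = 2 + 3/7 = 17/7
1 + 1/(17/7) = 1 + 7/17 = 24/17
6 + 1/(24/17) = 6 + 17/24 = 161/24

161/24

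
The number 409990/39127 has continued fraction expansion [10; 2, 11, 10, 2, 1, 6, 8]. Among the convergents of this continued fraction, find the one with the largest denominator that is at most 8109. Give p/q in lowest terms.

50307/4801

List convergents until the denominator exceeds the bound:
a_0 = 10: 10/1  (≤ bound)
a_1 = 2: 21/2  (≤ bound)
a_2 = 11: 241/23  (≤ bound)
a_3 = 10: 2431/232  (≤ bound)
a_4 = 2: 5103/487  (≤ bound)
a_5 = 1: 7534/719  (≤ bound)
a_6 = 6: 50307/4801  (≤ bound)
a_7 = 8: 409990/39127  (> 8109, stop)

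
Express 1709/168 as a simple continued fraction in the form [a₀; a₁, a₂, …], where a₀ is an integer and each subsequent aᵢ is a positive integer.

[10; 5, 1, 3, 1, 5]

1709 ÷ 168 → quotient 10, remainder 29
168 ÷ 29 → quotient 5, remainder 23
29 ÷ 23 → quotient 1, remainder 6
23 ÷ 6 → quotient 3, remainder 5
6 ÷ 5 → quotient 1, remainder 1
5 ÷ 1 → quotient 5, remainder 0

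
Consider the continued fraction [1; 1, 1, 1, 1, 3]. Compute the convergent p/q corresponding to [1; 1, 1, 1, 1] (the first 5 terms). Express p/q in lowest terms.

Start with 1.
1 + 1/(1/1) = 1 + 1/1 = 2/1
1 + 1/(2/1) = 1 + 1/2 = 3/2
1 + 1/(3/2) = 1 + 2/3 = 5/3
1 + 1/(5/3) = 1 + 3/5 = 8/5

8/5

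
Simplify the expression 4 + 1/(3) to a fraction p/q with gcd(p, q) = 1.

13/3

Collapse the nested fraction from the inside out:
Start with 3.
4 + 1/(3/1) = 4 + 1/3 = 13/3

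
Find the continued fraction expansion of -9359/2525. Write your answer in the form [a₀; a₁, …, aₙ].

[-4; 3, 2, 2, 4, 1, 8, 3]

Run the Euclidean algorithm, recording each quotient:
-9359 ÷ 2525 → quotient -4, remainder 741
2525 ÷ 741 → quotient 3, remainder 302
741 ÷ 302 → quotient 2, remainder 137
302 ÷ 137 → quotient 2, remainder 28
137 ÷ 28 → quotient 4, remainder 25
28 ÷ 25 → quotient 1, remainder 3
25 ÷ 3 → quotient 8, remainder 1
3 ÷ 1 → quotient 3, remainder 0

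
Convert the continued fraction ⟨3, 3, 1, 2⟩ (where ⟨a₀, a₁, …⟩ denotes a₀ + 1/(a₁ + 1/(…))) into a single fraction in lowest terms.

36/11

a_0 = 3: 3/1
a_1 = 3: 10/3
a_2 = 1: 13/4
a_3 = 2: 36/11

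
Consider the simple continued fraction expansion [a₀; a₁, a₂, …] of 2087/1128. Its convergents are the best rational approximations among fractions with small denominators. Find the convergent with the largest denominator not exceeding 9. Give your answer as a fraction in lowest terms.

a_0 = 1: 1/1  (≤ bound)
a_1 = 1: 2/1  (≤ bound)
a_2 = 5: 11/6  (≤ bound)
a_3 = 1: 13/7  (≤ bound)
a_4 = 2: 37/20  (> 9, stop)

13/7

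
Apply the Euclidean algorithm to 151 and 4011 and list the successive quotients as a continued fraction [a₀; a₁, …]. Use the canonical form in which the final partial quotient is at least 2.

Apply division with remainder until the remainder is 0:
⌊151/4011⌋ = 0, remainder 151
⌊4011/151⌋ = 26, remainder 85
⌊151/85⌋ = 1, remainder 66
⌊85/66⌋ = 1, remainder 19
⌊66/19⌋ = 3, remainder 9
⌊19/9⌋ = 2, remainder 1
⌊9/1⌋ = 9, remainder 0

[0; 26, 1, 1, 3, 2, 9]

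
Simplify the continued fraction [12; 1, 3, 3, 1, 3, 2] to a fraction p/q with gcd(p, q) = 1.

1851/145

Start with 2.
3 + 1/(2/1) = 3 + 1/2 = 7/2
1 + 1/(7/2) = 1 + 2/7 = 9/7
3 + 1/(9/7) = 3 + 7/9 = 34/9
3 + 1/(34/9) = 3 + 9/34 = 111/34
1 + 1/(111/34) = 1 + 34/111 = 145/111
12 + 1/(145/111) = 12 + 111/145 = 1851/145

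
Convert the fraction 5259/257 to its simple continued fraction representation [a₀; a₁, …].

Run the Euclidean algorithm, recording each quotient:
⌊5259/257⌋ = 20, remainder 119
⌊257/119⌋ = 2, remainder 19
⌊119/19⌋ = 6, remainder 5
⌊19/5⌋ = 3, remainder 4
⌊5/4⌋ = 1, remainder 1
⌊4/1⌋ = 4, remainder 0

[20; 2, 6, 3, 1, 4]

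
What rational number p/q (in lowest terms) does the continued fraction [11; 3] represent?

Use the convergent recurrence hₖ = aₖ·hₖ₋₁ + hₖ₋₂ (and likewise for the denominators kₖ):
a_0 = 11: 11/1
a_1 = 3: 34/3

34/3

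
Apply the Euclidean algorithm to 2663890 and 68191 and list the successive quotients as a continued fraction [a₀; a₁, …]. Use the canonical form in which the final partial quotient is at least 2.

[39; 15, 2, 1, 4, 2, 28, 5]

2663890 ÷ 68191 → quotient 39, remainder 4441
68191 ÷ 4441 → quotient 15, remainder 1576
4441 ÷ 1576 → quotient 2, remainder 1289
1576 ÷ 1289 → quotient 1, remainder 287
1289 ÷ 287 → quotient 4, remainder 141
287 ÷ 141 → quotient 2, remainder 5
141 ÷ 5 → quotient 28, remainder 1
5 ÷ 1 → quotient 5, remainder 0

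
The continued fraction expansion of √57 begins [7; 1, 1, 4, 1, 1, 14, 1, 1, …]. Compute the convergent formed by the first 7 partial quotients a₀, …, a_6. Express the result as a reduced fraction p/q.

2197/291

a_0 = 7: 7/1
a_1 = 1: 8/1
a_2 = 1: 15/2
a_3 = 4: 68/9
a_4 = 1: 83/11
a_5 = 1: 151/20
a_6 = 14: 2197/291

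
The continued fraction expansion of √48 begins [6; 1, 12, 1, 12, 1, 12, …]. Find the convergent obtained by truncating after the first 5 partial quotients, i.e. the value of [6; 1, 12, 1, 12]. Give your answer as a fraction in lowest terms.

1254/181

a_0 = 6: 6/1
a_1 = 1: 7/1
a_2 = 12: 90/13
a_3 = 1: 97/14
a_4 = 12: 1254/181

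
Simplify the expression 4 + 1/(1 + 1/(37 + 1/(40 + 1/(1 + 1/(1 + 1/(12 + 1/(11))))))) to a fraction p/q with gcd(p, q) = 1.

Starting at the tail and folding back:
Start with 11.
12 + 1/(11/1) = 12 + 1/11 = 133/11
1 + 1/(133/11) = 1 + 11/133 = 144/133
1 + 1/(144/133) = 1 + 133/144 = 277/144
40 + 1/(277/144) = 40 + 144/277 = 11224/277
37 + 1/(11224/277) = 37 + 277/11224 = 415565/11224
1 + 1/(415565/11224) = 1 + 11224/415565 = 426789/415565
4 + 1/(426789/415565) = 4 + 415565/426789 = 2122721/426789

2122721/426789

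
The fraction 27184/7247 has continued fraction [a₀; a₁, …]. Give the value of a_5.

27184 ÷ 7247 → quotient 3, remainder 5443
7247 ÷ 5443 → quotient 1, remainder 1804
5443 ÷ 1804 → quotient 3, remainder 31
1804 ÷ 31 → quotient 58, remainder 6
31 ÷ 6 → quotient 5, remainder 1
6 ÷ 1 → quotient 6, remainder 0

6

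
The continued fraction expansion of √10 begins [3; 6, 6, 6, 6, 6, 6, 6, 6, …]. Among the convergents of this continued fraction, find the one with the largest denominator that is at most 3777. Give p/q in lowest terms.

4443/1405

List convergents until the denominator exceeds the bound:
a_0 = 3: 3/1  (≤ bound)
a_1 = 6: 19/6  (≤ bound)
a_2 = 6: 117/37  (≤ bound)
a_3 = 6: 721/228  (≤ bound)
a_4 = 6: 4443/1405  (≤ bound)
a_5 = 6: 27379/8658  (> 3777, stop)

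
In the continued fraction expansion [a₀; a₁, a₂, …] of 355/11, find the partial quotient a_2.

355 ÷ 11 → quotient 32, remainder 3
11 ÷ 3 → quotient 3, remainder 2
3 ÷ 2 → quotient 1, remainder 1

1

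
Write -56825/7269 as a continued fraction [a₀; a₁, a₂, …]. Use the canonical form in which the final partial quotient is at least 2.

⌊-56825/7269⌋ = -8, remainder 1327
⌊7269/1327⌋ = 5, remainder 634
⌊1327/634⌋ = 2, remainder 59
⌊634/59⌋ = 10, remainder 44
⌊59/44⌋ = 1, remainder 15
⌊44/15⌋ = 2, remainder 14
⌊15/14⌋ = 1, remainder 1
⌊14/1⌋ = 14, remainder 0

[-8; 5, 2, 10, 1, 2, 1, 14]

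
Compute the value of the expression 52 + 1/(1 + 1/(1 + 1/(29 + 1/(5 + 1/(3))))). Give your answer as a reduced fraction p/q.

Start with 3.
5 + 1/(3/1) = 5 + 1/3 = 16/3
29 + 1/(16/3) = 29 + 3/16 = 467/16
1 + 1/(467/16) = 1 + 16/467 = 483/467
1 + 1/(483/467) = 1 + 467/483 = 950/483
52 + 1/(950/483) = 52 + 483/950 = 49883/950

49883/950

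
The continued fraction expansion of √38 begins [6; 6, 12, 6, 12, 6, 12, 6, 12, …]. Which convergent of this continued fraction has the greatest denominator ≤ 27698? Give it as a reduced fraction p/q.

33294/5401

a_0 = 6: 6/1  (≤ bound)
a_1 = 6: 37/6  (≤ bound)
a_2 = 12: 450/73  (≤ bound)
a_3 = 6: 2737/444  (≤ bound)
a_4 = 12: 33294/5401  (≤ bound)
a_5 = 6: 202501/32850  (> 27698, stop)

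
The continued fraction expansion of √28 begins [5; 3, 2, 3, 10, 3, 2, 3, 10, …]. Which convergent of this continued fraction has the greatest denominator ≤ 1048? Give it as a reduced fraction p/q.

4048/765

a_0 = 5: 5/1  (≤ bound)
a_1 = 3: 16/3  (≤ bound)
a_2 = 2: 37/7  (≤ bound)
a_3 = 3: 127/24  (≤ bound)
a_4 = 10: 1307/247  (≤ bound)
a_5 = 3: 4048/765  (≤ bound)
a_6 = 2: 9403/1777  (> 1048, stop)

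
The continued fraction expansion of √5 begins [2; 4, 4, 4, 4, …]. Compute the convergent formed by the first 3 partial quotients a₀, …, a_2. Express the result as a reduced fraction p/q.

38/17

a_0 = 2: 2/1
a_1 = 4: 9/4
a_2 = 4: 38/17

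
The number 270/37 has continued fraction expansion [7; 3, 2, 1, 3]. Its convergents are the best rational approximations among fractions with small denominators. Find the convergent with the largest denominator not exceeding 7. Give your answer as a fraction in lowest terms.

List convergents until the denominator exceeds the bound:
a_0 = 7: 7/1  (≤ bound)
a_1 = 3: 22/3  (≤ bound)
a_2 = 2: 51/7  (≤ bound)
a_3 = 1: 73/10  (> 7, stop)

51/7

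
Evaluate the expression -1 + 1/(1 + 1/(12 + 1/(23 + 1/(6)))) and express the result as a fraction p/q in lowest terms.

-139/1813

Start with 6.
23 + 1/(6/1) = 23 + 1/6 = 139/6
12 + 1/(139/6) = 12 + 6/139 = 1674/139
1 + 1/(1674/139) = 1 + 139/1674 = 1813/1674
-1 + 1/(1813/1674) = -1 + 1674/1813 = -139/1813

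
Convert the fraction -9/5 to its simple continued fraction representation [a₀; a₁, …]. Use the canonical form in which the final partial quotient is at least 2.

[-2; 5]

Repeatedly divide and take the remainder:
-9 = -2·5 + 1, so a_0 = -2
5 = 5·1 + 0, so a_1 = 5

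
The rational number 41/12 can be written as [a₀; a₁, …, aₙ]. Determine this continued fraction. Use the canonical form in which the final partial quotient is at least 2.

[3; 2, 2, 2]

Repeatedly divide and take the remainder:
⌊41/12⌋ = 3, remainder 5
⌊12/5⌋ = 2, remainder 2
⌊5/2⌋ = 2, remainder 1
⌊2/1⌋ = 2, remainder 0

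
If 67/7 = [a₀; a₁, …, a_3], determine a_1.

1

⌊67/7⌋ = 9, remainder 4
⌊7/4⌋ = 1, remainder 3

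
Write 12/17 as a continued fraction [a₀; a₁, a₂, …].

12 ÷ 17 → quotient 0, remainder 12
17 ÷ 12 → quotient 1, remainder 5
12 ÷ 5 → quotient 2, remainder 2
5 ÷ 2 → quotient 2, remainder 1
2 ÷ 1 → quotient 2, remainder 0

[0; 1, 2, 2, 2]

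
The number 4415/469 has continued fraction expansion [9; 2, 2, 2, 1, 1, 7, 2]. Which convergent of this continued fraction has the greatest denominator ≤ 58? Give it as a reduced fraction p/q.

273/29

a_0 = 9: 9/1  (≤ bound)
a_1 = 2: 19/2  (≤ bound)
a_2 = 2: 47/5  (≤ bound)
a_3 = 2: 113/12  (≤ bound)
a_4 = 1: 160/17  (≤ bound)
a_5 = 1: 273/29  (≤ bound)
a_6 = 7: 2071/220  (> 58, stop)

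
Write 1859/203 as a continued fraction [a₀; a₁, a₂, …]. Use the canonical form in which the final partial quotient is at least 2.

[9; 6, 2, 1, 10]

⌊1859/203⌋ = 9, remainder 32
⌊203/32⌋ = 6, remainder 11
⌊32/11⌋ = 2, remainder 10
⌊11/10⌋ = 1, remainder 1
⌊10/1⌋ = 10, remainder 0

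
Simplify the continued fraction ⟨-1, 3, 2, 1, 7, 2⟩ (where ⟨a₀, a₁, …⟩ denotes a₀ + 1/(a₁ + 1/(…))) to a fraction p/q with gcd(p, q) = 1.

Use the convergent recurrence hₖ = aₖ·hₖ₋₁ + hₖ₋₂ (and likewise for the denominators kₖ):
a_0 = -1: -1/1
a_1 = 3: -2/3
a_2 = 2: -5/7
a_3 = 1: -7/10
a_4 = 7: -54/77
a_5 = 2: -115/164

-115/164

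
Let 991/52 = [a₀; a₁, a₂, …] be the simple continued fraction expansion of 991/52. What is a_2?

3

991 = 19·52 + 3, so a_0 = 19
52 = 17·3 + 1, so a_1 = 17
3 = 3·1 + 0, so a_2 = 3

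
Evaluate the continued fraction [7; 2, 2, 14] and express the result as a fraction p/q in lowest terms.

533/72

Starting at the tail and folding back:
Start with 14.
2 + 1/(14/1) = 2 + 1/14 = 29/14
2 + 1/(29/14) = 2 + 14/29 = 72/29
7 + 1/(72/29) = 7 + 29/72 = 533/72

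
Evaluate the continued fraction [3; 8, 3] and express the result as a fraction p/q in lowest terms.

78/25

a_0 = 3: 3/1
a_1 = 8: 25/8
a_2 = 3: 78/25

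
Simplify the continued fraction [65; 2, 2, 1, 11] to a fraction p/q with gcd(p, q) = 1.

5365/82

Starting at the tail and folding back:
Start with 11.
1 + 1/(11/1) = 1 + 1/11 = 12/11
2 + 1/(12/11) = 2 + 11/12 = 35/12
2 + 1/(35/12) = 2 + 12/35 = 82/35
65 + 1/(82/35) = 65 + 35/82 = 5365/82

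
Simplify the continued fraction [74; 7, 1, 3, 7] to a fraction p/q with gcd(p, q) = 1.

a_0 = 74: 74/1
a_1 = 7: 519/7
a_2 = 1: 593/8
a_3 = 3: 2298/31
a_4 = 7: 16679/225

16679/225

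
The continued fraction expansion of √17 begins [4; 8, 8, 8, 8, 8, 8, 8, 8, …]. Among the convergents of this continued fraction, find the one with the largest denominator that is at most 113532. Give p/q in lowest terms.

List convergents until the denominator exceeds the bound:
a_0 = 4: 4/1  (≤ bound)
a_1 = 8: 33/8  (≤ bound)
a_2 = 8: 268/65  (≤ bound)
a_3 = 8: 2177/528  (≤ bound)
a_4 = 8: 17684/4289  (≤ bound)
a_5 = 8: 143649/34840  (≤ bound)
a_6 = 8: 1166876/283009  (> 113532, stop)

143649/34840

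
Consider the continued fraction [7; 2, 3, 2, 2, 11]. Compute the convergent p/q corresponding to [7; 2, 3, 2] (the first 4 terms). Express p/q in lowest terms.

119/16

a_0 = 7: 7/1
a_1 = 2: 15/2
a_2 = 3: 52/7
a_3 = 2: 119/16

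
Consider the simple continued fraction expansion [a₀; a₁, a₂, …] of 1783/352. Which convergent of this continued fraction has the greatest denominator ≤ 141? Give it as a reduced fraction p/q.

List convergents until the denominator exceeds the bound:
a_0 = 5: 5/1  (≤ bound)
a_1 = 15: 76/15  (≤ bound)
a_2 = 3: 233/46  (≤ bound)
a_3 = 3: 775/153  (> 141, stop)

233/46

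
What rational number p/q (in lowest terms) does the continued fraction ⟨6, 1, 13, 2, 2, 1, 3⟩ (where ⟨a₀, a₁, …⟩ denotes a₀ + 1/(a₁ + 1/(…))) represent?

Start with 3.
1 + 1/(3/1) = 1 + 1/3 = 4/3
2 + 1/(4/3) = 2 + 3/4 = 11/4
2 + 1/(11/4) = 2 + 4/11 = 26/11
13 + 1/(26/11) = 13 + 11/26 = 349/26
1 + 1/(349/26) = 1 + 26/349 = 375/349
6 + 1/(375/349) = 6 + 349/375 = 2599/375

2599/375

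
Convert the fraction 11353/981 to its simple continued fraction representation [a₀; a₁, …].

[11; 1, 1, 2, 1, 13, 3, 3]

11353 ÷ 981 → quotient 11, remainder 562
981 ÷ 562 → quotient 1, remainder 419
562 ÷ 419 → quotient 1, remainder 143
419 ÷ 143 → quotient 2, remainder 133
143 ÷ 133 → quotient 1, remainder 10
133 ÷ 10 → quotient 13, remainder 3
10 ÷ 3 → quotient 3, remainder 1
3 ÷ 1 → quotient 3, remainder 0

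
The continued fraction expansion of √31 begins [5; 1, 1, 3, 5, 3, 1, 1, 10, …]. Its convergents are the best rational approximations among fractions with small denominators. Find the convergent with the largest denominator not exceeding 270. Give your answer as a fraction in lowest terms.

863/155

a_0 = 5: 5/1  (≤ bound)
a_1 = 1: 6/1  (≤ bound)
a_2 = 1: 11/2  (≤ bound)
a_3 = 3: 39/7  (≤ bound)
a_4 = 5: 206/37  (≤ bound)
a_5 = 3: 657/118  (≤ bound)
a_6 = 1: 863/155  (≤ bound)
a_7 = 1: 1520/273  (> 270, stop)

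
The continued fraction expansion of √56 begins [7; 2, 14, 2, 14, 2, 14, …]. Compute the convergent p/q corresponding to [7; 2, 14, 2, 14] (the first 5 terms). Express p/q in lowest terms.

6503/869

Start with 14.
2 + 1/(14/1) = 2 + 1/14 = 29/14
14 + 1/(29/14) = 14 + 14/29 = 420/29
2 + 1/(420/29) = 2 + 29/420 = 869/420
7 + 1/(869/420) = 7 + 420/869 = 6503/869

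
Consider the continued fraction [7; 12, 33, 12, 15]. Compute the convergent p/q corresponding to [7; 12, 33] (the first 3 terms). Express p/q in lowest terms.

2812/397

Collapse the nested fraction from the inside out:
Start with 33.
12 + 1/(33/1) = 12 + 1/33 = 397/33
7 + 1/(397/33) = 7 + 33/397 = 2812/397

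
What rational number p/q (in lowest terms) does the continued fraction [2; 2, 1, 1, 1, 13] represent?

259/109

Starting at the tail and folding back:
Start with 13.
1 + 1/(13/1) = 1 + 1/13 = 14/13
1 + 1/(14/13) = 1 + 13/14 = 27/14
1 + 1/(27/14) = 1 + 14/27 = 41/27
2 + 1/(41/27) = 2 + 27/41 = 109/41
2 + 1/(109/41) = 2 + 41/109 = 259/109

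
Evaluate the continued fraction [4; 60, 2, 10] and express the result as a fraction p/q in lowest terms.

5101/1270

Collapse the nested fraction from the inside out:
Start with 10.
2 + 1/(10/1) = 2 + 1/10 = 21/10
60 + 1/(21/10) = 60 + 10/21 = 1270/21
4 + 1/(1270/21) = 4 + 21/1270 = 5101/1270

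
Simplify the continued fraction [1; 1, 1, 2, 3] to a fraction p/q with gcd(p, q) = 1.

Start with 3.
2 + 1/(3/1) = 2 + 1/3 = 7/3
1 + 1/(7/3) = 1 + 3/7 = 10/7
1 + 1/(10/7) = 1 + 7/10 = 17/10
1 + 1/(17/10) = 1 + 10/17 = 27/17

27/17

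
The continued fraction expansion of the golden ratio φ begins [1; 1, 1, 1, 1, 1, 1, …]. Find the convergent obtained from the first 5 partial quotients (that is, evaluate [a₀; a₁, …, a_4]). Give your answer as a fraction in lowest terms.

8/5

a_0 = 1: 1/1
a_1 = 1: 2/1
a_2 = 1: 3/2
a_3 = 1: 5/3
a_4 = 1: 8/5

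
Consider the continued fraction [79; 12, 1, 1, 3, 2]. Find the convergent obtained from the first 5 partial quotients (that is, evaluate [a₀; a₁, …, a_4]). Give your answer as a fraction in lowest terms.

6959/88

Collapse the nested fraction from the inside out:
Start with 3.
1 + 1/(3/1) = 1 + 1/3 = 4/3
1 + 1/(4/3) = 1 + 3/4 = 7/4
12 + 1/(7/4) = 12 + 4/7 = 88/7
79 + 1/(88/7) = 79 + 7/88 = 6959/88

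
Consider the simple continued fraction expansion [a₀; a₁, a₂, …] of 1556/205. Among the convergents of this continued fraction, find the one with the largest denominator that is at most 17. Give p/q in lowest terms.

List convergents until the denominator exceeds the bound:
a_0 = 7: 7/1  (≤ bound)
a_1 = 1: 8/1  (≤ bound)
a_2 = 1: 15/2  (≤ bound)
a_3 = 2: 38/5  (≤ bound)
a_4 = 3: 129/17  (≤ bound)
a_5 = 1: 167/22  (> 17, stop)

129/17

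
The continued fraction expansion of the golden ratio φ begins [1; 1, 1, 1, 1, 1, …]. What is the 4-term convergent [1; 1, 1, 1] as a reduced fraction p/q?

Start with 1.
1 + 1/(1/1) = 1 + 1/1 = 2/1
1 + 1/(2/1) = 1 + 1/2 = 3/2
1 + 1/(3/2) = 1 + 2/3 = 5/3

5/3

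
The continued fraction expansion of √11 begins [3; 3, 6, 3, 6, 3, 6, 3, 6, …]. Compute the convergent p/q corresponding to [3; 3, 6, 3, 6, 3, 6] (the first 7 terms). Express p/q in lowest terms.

25077/7561

Use the convergent recurrence hₖ = aₖ·hₖ₋₁ + hₖ₋₂ (and likewise for the denominators kₖ):
a_0 = 3: 3/1
a_1 = 3: 10/3
a_2 = 6: 63/19
a_3 = 3: 199/60
a_4 = 6: 1257/379
a_5 = 3: 3970/1197
a_6 = 6: 25077/7561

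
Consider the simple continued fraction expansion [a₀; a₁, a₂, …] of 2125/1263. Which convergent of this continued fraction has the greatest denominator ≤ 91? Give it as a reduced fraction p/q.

106/63

List convergents until the denominator exceeds the bound:
a_0 = 1: 1/1  (≤ bound)
a_1 = 1: 2/1  (≤ bound)
a_2 = 2: 5/3  (≤ bound)
a_3 = 6: 32/19  (≤ bound)
a_4 = 1: 37/22  (≤ bound)
a_5 = 2: 106/63  (≤ bound)
a_6 = 6: 673/400  (> 91, stop)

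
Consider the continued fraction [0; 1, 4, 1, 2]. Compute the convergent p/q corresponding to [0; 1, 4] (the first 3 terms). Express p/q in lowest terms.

Start with 4.
1 + 1/(4/1) = 1 + 1/4 = 5/4
0 + 1/(5/4) = 0 + 4/5 = 4/5

4/5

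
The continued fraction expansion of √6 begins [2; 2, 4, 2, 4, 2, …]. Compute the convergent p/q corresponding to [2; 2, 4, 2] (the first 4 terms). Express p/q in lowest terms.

a_0 = 2: 2/1
a_1 = 2: 5/2
a_2 = 4: 22/9
a_3 = 2: 49/20

49/20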